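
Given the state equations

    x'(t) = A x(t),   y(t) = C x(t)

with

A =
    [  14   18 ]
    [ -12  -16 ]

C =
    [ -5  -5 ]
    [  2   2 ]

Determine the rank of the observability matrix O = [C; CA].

1

CA = [[-10, -10], [4, 4]]
Observability matrix O = [C; CA] = [[-5, -5], [2, 2], [-10, -10], [4, 4]]
Every row of O is a scalar multiple of row 1 = [-5, -5] (multipliers 1, -2/5, 2, -4/5), so the rows span a one-dimensional space.
O ≠ 0, hence rank(O) = 1.
rank(O) = 1 < n = 2, so the pair (A, C) is not completely observable.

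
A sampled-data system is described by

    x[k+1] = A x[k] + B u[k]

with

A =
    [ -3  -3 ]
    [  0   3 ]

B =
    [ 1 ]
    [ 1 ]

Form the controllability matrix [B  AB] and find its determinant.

AB = [[-6], [3]]
Controllability matrix C = [B  AB] = [[1, -6], [1, 3]]
det(C) = 1·3 - (-6)·1 = 3 - (-6) = 9
Since det(C) ≠ 0, rank(C) = 2 and the system is completely controllable.

9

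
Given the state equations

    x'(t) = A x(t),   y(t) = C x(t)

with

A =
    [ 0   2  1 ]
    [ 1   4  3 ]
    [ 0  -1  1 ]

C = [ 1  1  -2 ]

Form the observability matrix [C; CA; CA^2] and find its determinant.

205

CA = [[1, 8, 2]]
CA^2 = [[8, 32, 27]]
Observability matrix O = [C; CA; CA^2] = [[1, 1, -2], [1, 8, 2], [8, 32, 27]]
Expanding along the first row, det(O) = 1·(8·27 - 2·32) - 1·(1·27 - 2·8) + (-2)·(1·32 - 8·8) = 1·152 - 1·11 + (-2)·(-32) = 205
Since det(O) ≠ 0, rank(O) = 3 and the system is completely observable.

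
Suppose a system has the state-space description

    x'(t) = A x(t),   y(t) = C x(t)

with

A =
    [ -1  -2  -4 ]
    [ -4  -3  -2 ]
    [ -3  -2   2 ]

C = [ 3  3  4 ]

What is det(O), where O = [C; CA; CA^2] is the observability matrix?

-308

CA = [[-27, -23, -10]]
CA^2 = [[149, 143, 134]]
Observability matrix O = [C; CA; CA^2] = [[3, 3, 4], [-27, -23, -10], [149, 143, 134]]
Expanding along the first row, det(O) = 3·((-23)·134 - (-10)·143) - 3·((-27)·134 - (-10)·149) + 4·((-27)·143 - (-23)·149) = 3·(-1652) - 3·(-2128) + 4·(-434) = -308
Since det(O) ≠ 0, rank(O) = 3 and the system is completely observable.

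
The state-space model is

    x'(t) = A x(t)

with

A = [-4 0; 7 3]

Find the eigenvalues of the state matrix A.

det(sI - A) = s^2 - (tr A)s + det A, with tr A = (-4) + 3 = -1 and det A = (-4)·3 - 0·7 = -12 - 0 = -12.
So p(s) = det(sI - A) = s^2 + s - 12.
Factor s^2 + s - 12: two numbers with sum -1 and product -12 are 3 and -4, so s^2 + s - 12 = (s - 3)(s + 4).
Hence p(s) = (s - 3) (s + 4), with roots -4, 3.
At least one eigenvalue has non-negative real part, so the system is not asymptotically stable.

-4, 3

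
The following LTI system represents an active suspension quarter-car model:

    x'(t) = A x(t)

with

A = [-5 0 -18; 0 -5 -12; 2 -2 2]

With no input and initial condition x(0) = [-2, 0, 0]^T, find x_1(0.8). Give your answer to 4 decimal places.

3.3157

det(sI - A) = s^3 - (tr A)s^2 + (M11 + M22 + M33)s - det A, where Mii is the 2×2 principal minor of A obtained by deleting row i and column i.
tr A = (-5) + (-5) + 2 = -8; M11 = (-5)·2 - (-12)·(-2) = -10 - 24 = -34; M22 = (-5)·2 - (-18)·2 = -10 - (-36) = 26; M33 = (-5)·(-5) - 0·0 = 25 - 0 = 25; sum of minors = 17.
det A = (-5)·((-5)·2 - (-12)·(-2)) - 0·(0·2 - (-12)·2) + (-18)·(0·(-2) - (-5)·2) = (-5)·(-34) - 0·24 + (-18)·10 = -10.
So p(s) = det(sI - A) = s^3 + 8s^2 + 17s + 10.
Rational-root test: any integer root divides 10. Testing small divisors, s = -1 works: p(-1) = -1 + 8 + (-17) + 10 = 0, so (s + 1) is a factor.
Dividing, p(s) = (s + 1)(s^2 + 7s + 10).
Factor s^2 + 7s + 10: two numbers with sum -7 and product 10 are -2 and -5, so s^2 + 7s + 10 = (s + 2)(s + 5).
Hence p(s) = (s + 1) (s + 2) (s + 5), with roots -5, -2, -1.
The eigenvalues -5, -2, -1 are distinct and real, so A is diagonalisable and x(t) = e^{At} x(0) = V diag(e^{λ_i t}) V^{-1} x(0), where the columns of V are the eigenvectors.
λ = -5: A - (-5)I = [[0, 0, -18], [0, 0, -12], [2, -2, 7]]. v must be orthogonal to every row; (row 1) × (row 3) = [-36, -36, 0], so take v_1 = [-1, -1, 0]^T.
λ = -2: A - (-2)I = [[-3, 0, -18], [0, -3, -12], [2, -2, 4]]. v must be orthogonal to every row; (row 1) × (row 2) = [-54, -36, 9], so take v_2 = [-6, -4, 1]^T.
λ = -1: A - (-1)I = [[-4, 0, -18], [0, -4, -12], [2, -2, 3]]. v must be orthogonal to every row; (row 1) × (row 2) = [-72, -48, 16], so take v_3 = [-9, -6, 2]^T.
V = [v_1 v_2 v_3] = [[-1, -6, -9], [-1, -4, -6], [0, 1, 2]] has det V = -1, so V^{-1} = adj(V)/det V = [[2, -3, 0], [-2, 2, -3], [1, -1, 2]].
Modal coordinates z(0) = V^{-1} x(0): 2·(-2) + (-3)·0 + 0·0 = -4; (-2)·(-2) + 2·0 + (-3)·0 = 4; 1·(-2) + (-1)·0 + 2·0 = -2; so z(0) = [-4, 4, -2]^T.
x_1(t) = Σ_i (v_i)_1 · z_i(0) · e^{λ_i t} (row 1 of V times the modal terms).
x_1(0.8) = (-1)·(-4)·e^{-5·0.8} + (-6)·4·e^{-2·0.8} + (-9)·(-2)·e^{-1·0.8} = 4·0.018316 + (-24)·0.201897 + 18·0.449329 = 3.3157.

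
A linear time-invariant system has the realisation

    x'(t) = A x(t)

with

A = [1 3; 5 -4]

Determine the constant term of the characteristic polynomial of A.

-19

For a 2×2 matrix, det(sI - A) = s^2 - (tr A)s + det A.
tr A = -3, det A = -19.
So p(s) = s^2 + 3s - 19.
The constant term is -19.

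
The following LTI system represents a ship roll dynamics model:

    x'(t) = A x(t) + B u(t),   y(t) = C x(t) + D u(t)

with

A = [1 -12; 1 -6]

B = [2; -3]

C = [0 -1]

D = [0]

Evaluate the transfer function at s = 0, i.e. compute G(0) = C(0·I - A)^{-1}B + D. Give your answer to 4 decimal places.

G(0) = C(-A)^{-1}B + D = -C A^{-1} B + D.
det A = 6, so A^{-1} = (1/6)·adj(A) = [[-1, 2], [-1/6, 1/6]]
A^{-1} B = [-8, -5/6]^T
C A^{-1} B = 5/6
G(0) = D - C A^{-1} B = 0 - (5/6) = -5/6 ≈ -0.8333

-0.8333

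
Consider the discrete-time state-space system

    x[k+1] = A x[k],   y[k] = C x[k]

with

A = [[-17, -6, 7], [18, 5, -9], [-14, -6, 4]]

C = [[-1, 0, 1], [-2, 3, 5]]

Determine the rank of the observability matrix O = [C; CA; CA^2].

CA = [[3, 0, -3], [18, -3, -21]]
CA^2 = [[-9, 0, 9], [-66, 3, 69]]
Observability matrix O = [C; CA; CA^2] = [[-1, 0, 1], [-2, 3, 5], [3, 0, -3], [18, -3, -21], [-9, 0, 9], [-66, 3, 69]]
The columns c1, c2, c3 of O are linearly dependent: c1 - c2 + c3 = 0 (check each entry), so rank(O) ≤ 2.
The 2×2 minor from rows 1, 2, columns 1, 2 is (-1)·3 - 0·(-2) = -3 - 0 = -3 ≠ 0, so rank(O) = 2.
rank(O) = 2 < n = 3, so the pair (A, C) is not completely observable.

2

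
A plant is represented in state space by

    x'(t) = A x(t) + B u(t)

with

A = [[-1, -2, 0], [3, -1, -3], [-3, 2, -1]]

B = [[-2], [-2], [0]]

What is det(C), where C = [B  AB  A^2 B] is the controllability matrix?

-504

AB = [[6], [-4], [2]]
A^2B = [[2], [16], [-28]]
Controllability matrix C = [B  AB  A^2B] = [[-2, 6, 2], [-2, -4, 16], [0, 2, -28]]
Expanding along the first row, det(C) = (-2)·((-4)·(-28) - 16·2) - 6·((-2)·(-28) - 16·0) + 2·((-2)·2 - (-4)·0) = (-2)·80 - 6·56 + 2·(-4) = -504
Since det(C) ≠ 0, rank(C) = 3 and the system is completely controllable.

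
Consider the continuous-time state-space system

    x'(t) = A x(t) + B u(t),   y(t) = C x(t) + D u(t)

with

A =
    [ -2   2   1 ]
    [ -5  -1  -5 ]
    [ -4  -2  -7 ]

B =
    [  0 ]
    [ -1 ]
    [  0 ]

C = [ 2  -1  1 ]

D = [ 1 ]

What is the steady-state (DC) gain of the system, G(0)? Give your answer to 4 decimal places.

1.3333

G(0) = C(-A)^{-1}B + D = -C A^{-1} B + D.
det A = -18, so A^{-1} = (1/-18)·adj(A) = [[1/6, -2/3, 1/2], [5/6, -1, 5/6], [-1/3, 2/3, -2/3]]
A^{-1} B = [2/3, 1, -2/3]^T
C A^{-1} B = -1/3
G(0) = D - C A^{-1} B = 1 - (-1/3) = 4/3 ≈ 1.3333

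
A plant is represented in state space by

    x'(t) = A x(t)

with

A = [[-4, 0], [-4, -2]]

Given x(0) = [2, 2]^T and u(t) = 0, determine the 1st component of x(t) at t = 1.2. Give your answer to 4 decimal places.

0.0165

det(sI - A) = s^2 - (tr A)s + det A, with tr A = (-4) + (-2) = -6 and det A = (-4)·(-2) - 0·(-4) = 8 - 0 = 8.
So p(s) = det(sI - A) = s^2 + 6s + 8.
Factor s^2 + 6s + 8: two numbers with sum -6 and product 8 are -2 and -4, so s^2 + 6s + 8 = (s + 2)(s + 4).
Hence p(s) = (s + 2) (s + 4), with roots -4, -2.
The eigenvalues -4, -2 are distinct and real, so A is diagonalisable and x(t) = e^{At} x(0) = V diag(e^{λ_i t}) V^{-1} x(0), where the columns of V are the eigenvectors.
λ = -4: A - (-4)I = [[0, 0], [-4, 2]]. Row 2 gives (-4)·v1 + 2·v2 = 0, so take v_1 = [1, 2]^T.
λ = -2: A - (-2)I = [[-2, 0], [-4, 0]]. Row 1 gives (-2)·v1 + 0·v2 = 0, so take v_2 = [0, -1]^T.
V = [v_1 v_2] = [[1, 0], [2, -1]] has det V = -1, so V^{-1} = adj(V)/det V = [[1, 0], [2, -1]].
Modal coordinates z(0) = V^{-1} x(0): 1·2 + 0·2 = 2; 2·2 + (-1)·2 = 2; so z(0) = [2, 2]^T.
x_1(t) = Σ_i (v_i)_1 · z_i(0) · e^{λ_i t} (row 1 of V times the modal terms).
x_1(1.2) = 1·2·e^{-4·1.2} + 0·2·e^{-2·1.2} = 2·0.008230 + 0·0.090718 = 0.0165.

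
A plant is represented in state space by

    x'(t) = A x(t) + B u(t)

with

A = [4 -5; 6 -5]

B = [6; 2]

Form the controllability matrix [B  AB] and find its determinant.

128

AB = [[14], [26]]
Controllability matrix C = [B  AB] = [[6, 14], [2, 26]]
det(C) = 6·26 - 14·2 = 156 - 28 = 128
Since det(C) ≠ 0, rank(C) = 2 and the system is completely controllable.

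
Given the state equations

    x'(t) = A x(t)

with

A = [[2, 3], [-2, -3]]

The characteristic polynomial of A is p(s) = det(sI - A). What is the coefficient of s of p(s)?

For a 2×2 matrix, det(sI - A) = s^2 - (tr A)s + det A.
tr A = -1, det A = 0.
So p(s) = s^2 + s.
The coefficient of s is 1.

1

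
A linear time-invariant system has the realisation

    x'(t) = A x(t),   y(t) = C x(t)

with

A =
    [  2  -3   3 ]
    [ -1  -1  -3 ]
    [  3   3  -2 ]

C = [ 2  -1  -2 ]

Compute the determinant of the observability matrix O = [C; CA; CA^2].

-3044

CA = [[-1, -11, 13]]
CA^2 = [[48, 53, 4]]
Observability matrix O = [C; CA; CA^2] = [[2, -1, -2], [-1, -11, 13], [48, 53, 4]]
Expanding along the first row, det(O) = 2·((-11)·4 - 13·53) - (-1)·((-1)·4 - 13·48) + (-2)·((-1)·53 - (-11)·48) = 2·(-733) - (-1)·(-628) + (-2)·475 = -3044
Since det(O) ≠ 0, rank(O) = 3 and the system is completely observable.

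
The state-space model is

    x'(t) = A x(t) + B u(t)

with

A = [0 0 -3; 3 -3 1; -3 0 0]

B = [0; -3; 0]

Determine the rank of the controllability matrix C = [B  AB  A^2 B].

AB = [[0], [9], [0]]
A^2B = [[0], [-27], [0]]
Controllability matrix C = [B  AB  A^2B] = [[0, 0, 0], [-3, 9, -27], [0, 0, 0]]
Every column of C is a scalar multiple of column 1 = [0, -3, 0] (multipliers 1, -3, 9), so the columns span a one-dimensional space.
C ≠ 0, hence rank(C) = 1.
rank(C) = 1 < n = 3, so the pair (A, B) is not completely controllable.

1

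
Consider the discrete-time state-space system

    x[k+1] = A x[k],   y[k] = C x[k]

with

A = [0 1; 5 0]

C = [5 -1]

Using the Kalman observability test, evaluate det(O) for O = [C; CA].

CA = [[-5, 5]]
Observability matrix O = [C; CA] = [[5, -1], [-5, 5]]
det(O) = 5·5 - (-1)·(-5) = 25 - 5 = 20
Since det(O) ≠ 0, rank(O) = 2 and the system is completely observable.

20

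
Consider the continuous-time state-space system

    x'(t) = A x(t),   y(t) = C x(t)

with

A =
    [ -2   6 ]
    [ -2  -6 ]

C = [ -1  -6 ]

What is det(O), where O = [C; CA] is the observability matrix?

CA = [[14, 30]]
Observability matrix O = [C; CA] = [[-1, -6], [14, 30]]
det(O) = (-1)·30 - (-6)·14 = -30 - (-84) = 54
Since det(O) ≠ 0, rank(O) = 2 and the system is completely observable.

54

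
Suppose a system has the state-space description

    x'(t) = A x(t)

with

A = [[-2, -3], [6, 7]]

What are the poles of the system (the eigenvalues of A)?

1, 4

det(sI - A) = s^2 - (tr A)s + det A, with tr A = (-2) + 7 = 5 and det A = (-2)·7 - (-3)·6 = -14 - (-18) = 4.
So p(s) = det(sI - A) = s^2 - 5s + 4.
Factor s^2 - 5s + 4: two numbers with sum 5 and product 4 are 4 and 1, so s^2 - 5s + 4 = (s - 4)(s - 1).
Hence p(s) = (s - 4) (s - 1), with roots 1, 4.
At least one eigenvalue has non-negative real part, so the system is not asymptotically stable.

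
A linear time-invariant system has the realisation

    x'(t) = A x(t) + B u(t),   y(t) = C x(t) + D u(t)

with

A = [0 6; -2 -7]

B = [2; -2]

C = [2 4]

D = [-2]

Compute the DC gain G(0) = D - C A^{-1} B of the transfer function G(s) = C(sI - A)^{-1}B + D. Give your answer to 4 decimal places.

G(0) = C(-A)^{-1}B + D = -C A^{-1} B + D.
det A = 12, so A^{-1} = (1/12)·adj(A) = [[-7/12, -1/2], [1/6, 0]]
A^{-1} B = [-1/6, 1/3]^T
C A^{-1} B = 1
G(0) = D - C A^{-1} B = -2 - (1) = -3

-3.0000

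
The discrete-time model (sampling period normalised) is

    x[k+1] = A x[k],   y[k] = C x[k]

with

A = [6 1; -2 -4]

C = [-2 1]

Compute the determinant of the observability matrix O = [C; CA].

CA = [[-14, -6]]
Observability matrix O = [C; CA] = [[-2, 1], [-14, -6]]
det(O) = (-2)·(-6) - 1·(-14) = 12 - (-14) = 26
Since det(O) ≠ 0, rank(O) = 2 and the system is completely observable.

26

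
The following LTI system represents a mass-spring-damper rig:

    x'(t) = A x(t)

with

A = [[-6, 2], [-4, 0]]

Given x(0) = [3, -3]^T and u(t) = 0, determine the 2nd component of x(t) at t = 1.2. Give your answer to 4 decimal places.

-1.0145

det(sI - A) = s^2 - (tr A)s + det A, with tr A = (-6) + 0 = -6 and det A = (-6)·0 - 2·(-4) = 0 - (-8) = 8.
So p(s) = det(sI - A) = s^2 + 6s + 8.
Factor s^2 + 6s + 8: two numbers with sum -6 and product 8 are -2 and -4, so s^2 + 6s + 8 = (s + 2)(s + 4).
Hence p(s) = (s + 2) (s + 4), with roots -4, -2.
The eigenvalues -4, -2 are distinct and real, so A is diagonalisable and x(t) = e^{At} x(0) = V diag(e^{λ_i t}) V^{-1} x(0), where the columns of V are the eigenvectors.
λ = -4: A - (-4)I = [[-2, 2], [-4, 4]]. Row 1 gives (-2)·v1 + 2·v2 = 0, so take v_1 = [-1, -1]^T.
λ = -2: A - (-2)I = [[-4, 2], [-4, 2]]. Row 1 gives (-4)·v1 + 2·v2 = 0, so take v_2 = [1, 2]^T.
V = [v_1 v_2] = [[-1, 1], [-1, 2]] has det V = -1, so V^{-1} = adj(V)/det V = [[-2, 1], [-1, 1]].
Modal coordinates z(0) = V^{-1} x(0): (-2)·3 + 1·(-3) = -9; (-1)·3 + 1·(-3) = -6; so z(0) = [-9, -6]^T.
x_2(t) = Σ_i (v_i)_2 · z_i(0) · e^{λ_i t} (row 2 of V times the modal terms).
x_2(1.2) = (-1)·(-9)·e^{-4·1.2} + 2·(-6)·e^{-2·1.2} = 9·0.008230 + (-12)·0.090718 = -1.0145.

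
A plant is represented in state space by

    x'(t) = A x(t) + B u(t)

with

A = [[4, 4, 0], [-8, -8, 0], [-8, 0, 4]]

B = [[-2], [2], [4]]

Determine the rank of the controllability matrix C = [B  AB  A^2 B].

AB = [[0], [0], [32]]
A^2B = [[0], [0], [128]]
Controllability matrix C = [B  AB  A^2B] = [[-2, 0, 0], [2, 0, 0], [4, 32, 128]]
The rows r1, r2, r3 of C are linearly dependent: r1 + r2 = 0 (check each entry), so rank(C) ≤ 2.
The 2×2 minor from rows 1, 3, columns 1, 2 is (-2)·32 - 0·4 = -64 - 0 = -64 ≠ 0, so rank(C) = 2.
rank(C) = 2 < n = 3, so the pair (A, B) is not completely controllable.

2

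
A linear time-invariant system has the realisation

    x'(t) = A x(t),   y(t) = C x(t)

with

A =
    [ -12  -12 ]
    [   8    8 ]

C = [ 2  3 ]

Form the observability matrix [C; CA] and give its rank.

1

CA = [[0, 0]]
Observability matrix O = [C; CA] = [[2, 3], [0, 0]]
Every row of O is a scalar multiple of row 1 = [2, 3] (multipliers 1, 0), so the rows span a one-dimensional space.
O ≠ 0, hence rank(O) = 1.
rank(O) = 1 < n = 2, so the pair (A, C) is not completely observable.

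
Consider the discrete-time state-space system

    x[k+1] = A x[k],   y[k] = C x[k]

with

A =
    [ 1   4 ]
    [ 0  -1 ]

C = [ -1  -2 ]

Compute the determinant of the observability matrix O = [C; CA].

0

CA = [[-1, -2]]
Observability matrix O = [C; CA] = [[-1, -2], [-1, -2]]
det(O) = (-1)·(-2) - (-2)·(-1) = 2 - 2 = 0
Since det(O) = 0, rank(O) < 2 and the system is not completely observable.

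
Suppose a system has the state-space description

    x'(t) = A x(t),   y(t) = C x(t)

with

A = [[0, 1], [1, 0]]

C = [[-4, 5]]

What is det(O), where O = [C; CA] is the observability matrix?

-9

CA = [[5, -4]]
Observability matrix O = [C; CA] = [[-4, 5], [5, -4]]
det(O) = (-4)·(-4) - 5·5 = 16 - 25 = -9
Since det(O) ≠ 0, rank(O) = 2 and the system is completely observable.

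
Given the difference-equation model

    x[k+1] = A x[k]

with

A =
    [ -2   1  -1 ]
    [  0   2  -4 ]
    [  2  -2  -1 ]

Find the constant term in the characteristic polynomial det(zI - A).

Expand det(zI - A) for the 3×3 matrix.
p(z) = z^3 + z^2 - 10z - 16.
(Check: constant term = det(-A) = (-1)^3 det A = -16; coefficient of z^2 = -tr A = 1.)
The constant term is -16.

-16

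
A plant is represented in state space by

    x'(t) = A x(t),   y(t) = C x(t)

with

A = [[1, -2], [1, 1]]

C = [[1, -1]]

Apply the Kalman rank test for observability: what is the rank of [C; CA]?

2

CA = [[0, -3]]
Observability matrix O = [C; CA] = [[1, -1], [0, -3]]
det(O) = 1·(-3) - (-1)·0 = -3 - 0 = -3 ≠ 0, so rank(O) = 2.
rank(O) = 2 = n, so the pair (A, C) is completely observable.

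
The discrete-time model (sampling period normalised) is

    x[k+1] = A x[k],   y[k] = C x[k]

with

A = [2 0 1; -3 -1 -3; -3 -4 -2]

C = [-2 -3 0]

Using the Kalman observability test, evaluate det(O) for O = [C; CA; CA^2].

CA = [[5, 3, 7]]
CA^2 = [[-20, -31, -18]]
Observability matrix O = [C; CA; CA^2] = [[-2, -3, 0], [5, 3, 7], [-20, -31, -18]]
Expanding along the first row, det(O) = (-2)·(3·(-18) - 7·(-31)) - (-3)·(5·(-18) - 7·(-20)) + 0·(5·(-31) - 3·(-20)) = (-2)·163 - (-3)·50 + 0·(-95) = -176
Since det(O) ≠ 0, rank(O) = 3 and the system is completely observable.

-176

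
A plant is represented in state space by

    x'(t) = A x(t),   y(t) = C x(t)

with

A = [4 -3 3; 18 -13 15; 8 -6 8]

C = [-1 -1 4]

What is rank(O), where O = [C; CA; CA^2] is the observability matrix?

2

CA = [[10, -8, 14]]
CA^2 = [[8, -10, 22]]
Observability matrix O = [C; CA; CA^2] = [[-1, -1, 4], [10, -8, 14], [8, -10, 22]]
The columns c1, c2, c3 of O are linearly dependent: c1 + 3·c2 + c3 = 0 (check each entry), so rank(O) ≤ 2.
The 2×2 minor from rows 1, 2, columns 1, 2 is (-1)·(-8) - (-1)·10 = 8 - (-10) = 18 ≠ 0, so rank(O) = 2.
rank(O) = 2 < n = 3, so the pair (A, C) is not completely observable.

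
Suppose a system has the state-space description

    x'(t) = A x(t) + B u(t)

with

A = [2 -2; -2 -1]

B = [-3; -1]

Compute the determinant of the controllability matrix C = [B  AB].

AB = [[-4], [7]]
Controllability matrix C = [B  AB] = [[-3, -4], [-1, 7]]
det(C) = (-3)·7 - (-4)·(-1) = -21 - 4 = -25
Since det(C) ≠ 0, rank(C) = 2 and the system is completely controllable.

-25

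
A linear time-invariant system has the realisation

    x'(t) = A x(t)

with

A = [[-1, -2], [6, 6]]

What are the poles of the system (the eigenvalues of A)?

2, 3

det(sI - A) = s^2 - (tr A)s + det A, with tr A = (-1) + 6 = 5 and det A = (-1)·6 - (-2)·6 = -6 - (-12) = 6.
So p(s) = det(sI - A) = s^2 - 5s + 6.
Factor s^2 - 5s + 6: two numbers with sum 5 and product 6 are 3 and 2, so s^2 - 5s + 6 = (s - 3)(s - 2).
Hence p(s) = (s - 3) (s - 2), with roots 2, 3.
At least one eigenvalue has non-negative real part, so the system is not asymptotically stable.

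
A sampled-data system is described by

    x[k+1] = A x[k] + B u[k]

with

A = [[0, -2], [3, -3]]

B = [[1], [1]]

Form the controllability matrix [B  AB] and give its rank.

2

AB = [[-2], [0]]
Controllability matrix C = [B  AB] = [[1, -2], [1, 0]]
det(C) = 1·0 - (-2)·1 = 0 - (-2) = 2 ≠ 0, so rank(C) = 2.
rank(C) = 2 = n, so the pair (A, B) is completely controllable.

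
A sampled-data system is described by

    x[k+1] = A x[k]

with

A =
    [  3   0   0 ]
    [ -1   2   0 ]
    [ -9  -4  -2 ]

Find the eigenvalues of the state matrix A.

-2, 2, 3

det(zI - A) = z^3 - (tr A)z^2 + (M11 + M22 + M33)z - det A, where Mii is the 2×2 principal minor of A obtained by deleting row i and column i.
tr A = 3 + 2 + (-2) = 3; M11 = 2·(-2) - 0·(-4) = -4 - 0 = -4; M22 = 3·(-2) - 0·(-9) = -6 - 0 = -6; M33 = 3·2 - 0·(-1) = 6 - 0 = 6; sum of minors = -4.
det A = 3·(2·(-2) - 0·(-4)) - 0·((-1)·(-2) - 0·(-9)) + 0·((-1)·(-4) - 2·(-9)) = 3·(-4) - 0·2 + 0·22 = -12.
So p(z) = det(zI - A) = z^3 - 3z^2 - 4z + 12.
Rational-root test: any integer root divides 12. Testing small divisors, z = -2 works: p(-2) = -8 + (-12) + 8 + 12 = 0, so (z + 2) is a factor.
Dividing, p(z) = (z + 2)(z^2 - 5z + 6).
Factor z^2 - 5z + 6: two numbers with sum 5 and product 6 are 3 and 2, so z^2 - 5z + 6 = (z - 3)(z - 2).
Hence p(z) = (z - 3) (z - 2) (z + 2), with roots -2, 2, 3.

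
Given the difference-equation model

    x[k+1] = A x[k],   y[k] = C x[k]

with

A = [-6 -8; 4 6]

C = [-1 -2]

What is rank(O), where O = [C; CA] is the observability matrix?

1

CA = [[-2, -4]]
Observability matrix O = [C; CA] = [[-1, -2], [-2, -4]]
Every row of O is a scalar multiple of row 1 = [-1, -2] (multipliers 1, 2), so the rows span a one-dimensional space.
O ≠ 0, hence rank(O) = 1.
rank(O) = 1 < n = 2, so the pair (A, C) is not completely observable.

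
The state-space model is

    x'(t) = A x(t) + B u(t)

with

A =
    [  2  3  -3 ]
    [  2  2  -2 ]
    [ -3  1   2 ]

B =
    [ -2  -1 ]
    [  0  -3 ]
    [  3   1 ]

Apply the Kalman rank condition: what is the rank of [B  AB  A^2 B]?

AB = [[-13, -14], [-10, -10], [12, 2]]
A^2B = [[-92, -64], [-70, -52], [53, 36]]
Controllability matrix C = [B  AB  A^2B] = [[-2, -1, -13, -14, -92, -64], [0, -3, -10, -10, -70, -52], [3, 1, 12, 2, 53, 36]]
Take the 3×3 submatrix of C formed by columns 1, 2, 3: [[-2, -1, -13], [0, -3, -10], [3, 1, 12]]. Its determinant is (-2)·((-3)·12 - (-10)·1) - (-1)·(0·12 - (-10)·3) + (-13)·(0·1 - (-3)·3) = (-2)·(-26) - (-1)·30 + (-13)·9 = -35 ≠ 0.
So rank(C) ≥ 3; since C has 3 rows, rank(C) = 3.
rank(C) = 3 = n, so the pair (A, B) is completely controllable.

3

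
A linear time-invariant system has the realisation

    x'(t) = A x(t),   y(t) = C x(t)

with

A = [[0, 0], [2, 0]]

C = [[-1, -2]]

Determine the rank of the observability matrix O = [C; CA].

CA = [[-4, 0]]
Observability matrix O = [C; CA] = [[-1, -2], [-4, 0]]
det(O) = (-1)·0 - (-2)·(-4) = 0 - 8 = -8 ≠ 0, so rank(O) = 2.
rank(O) = 2 = n, so the pair (A, C) is completely observable.

2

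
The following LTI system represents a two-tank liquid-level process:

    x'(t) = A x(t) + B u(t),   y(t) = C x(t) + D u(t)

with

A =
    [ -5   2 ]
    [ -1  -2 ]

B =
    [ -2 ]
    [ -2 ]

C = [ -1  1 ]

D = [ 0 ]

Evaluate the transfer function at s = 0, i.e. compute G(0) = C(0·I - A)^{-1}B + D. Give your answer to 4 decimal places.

0.0000

G(0) = C(-A)^{-1}B + D = -C A^{-1} B + D.
det A = 12, so A^{-1} = (1/12)·adj(A) = [[-1/6, -1/6], [1/12, -5/12]]
A^{-1} B = [2/3, 2/3]^T
C A^{-1} B = 0
G(0) = D - C A^{-1} B = 0 - (0) = 0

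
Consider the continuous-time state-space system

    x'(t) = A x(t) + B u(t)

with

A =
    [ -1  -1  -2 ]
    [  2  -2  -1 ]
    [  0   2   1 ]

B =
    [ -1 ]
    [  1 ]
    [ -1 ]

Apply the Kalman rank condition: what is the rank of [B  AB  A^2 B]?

3

AB = [[2], [-3], [1]]
A^2B = [[-1], [9], [-5]]
Controllability matrix C = [B  AB  A^2B] = [[-1, 2, -1], [1, -3, 9], [-1, 1, -5]]
det(C) = (-1)·((-3)·(-5) - 9·1) - 2·(1·(-5) - 9·(-1)) + (-1)·(1·1 - (-3)·(-1)) = (-1)·6 - 2·4 + (-1)·(-2) = -12 ≠ 0, so rank(C) = 3.
rank(C) = 3 = n, so the pair (A, B) is completely controllable.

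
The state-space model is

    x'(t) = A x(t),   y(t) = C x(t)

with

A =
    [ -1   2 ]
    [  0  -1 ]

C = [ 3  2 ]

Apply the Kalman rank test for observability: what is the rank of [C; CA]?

2

CA = [[-3, 4]]
Observability matrix O = [C; CA] = [[3, 2], [-3, 4]]
det(O) = 3·4 - 2·(-3) = 12 - (-6) = 18 ≠ 0, so rank(O) = 2.
rank(O) = 2 = n, so the pair (A, C) is completely observable.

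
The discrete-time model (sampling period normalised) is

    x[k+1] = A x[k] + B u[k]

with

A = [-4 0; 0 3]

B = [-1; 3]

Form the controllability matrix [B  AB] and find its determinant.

-21

AB = [[4], [9]]
Controllability matrix C = [B  AB] = [[-1, 4], [3, 9]]
det(C) = (-1)·9 - 4·3 = -9 - 12 = -21
Since det(C) ≠ 0, rank(C) = 2 and the system is completely controllable.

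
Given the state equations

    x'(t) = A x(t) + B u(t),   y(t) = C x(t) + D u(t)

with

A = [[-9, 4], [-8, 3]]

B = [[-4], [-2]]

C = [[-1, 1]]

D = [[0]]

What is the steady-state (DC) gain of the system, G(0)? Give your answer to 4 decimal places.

2.0000

G(0) = C(-A)^{-1}B + D = -C A^{-1} B + D.
det A = 5, so A^{-1} = (1/5)·adj(A) = [[3/5, -4/5], [8/5, -9/5]]
A^{-1} B = [-4/5, -14/5]^T
C A^{-1} B = -2
G(0) = D - C A^{-1} B = 0 - (-2) = 2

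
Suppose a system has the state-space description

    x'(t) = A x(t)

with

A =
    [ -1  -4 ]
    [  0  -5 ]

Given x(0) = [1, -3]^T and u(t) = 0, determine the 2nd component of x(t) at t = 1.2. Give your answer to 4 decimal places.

det(sI - A) = s^2 - (tr A)s + det A, with tr A = (-1) + (-5) = -6 and det A = (-1)·(-5) - (-4)·0 = 5 - 0 = 5.
So p(s) = det(sI - A) = s^2 + 6s + 5.
Factor s^2 + 6s + 5: two numbers with sum -6 and product 5 are -1 and -5, so s^2 + 6s + 5 = (s + 1)(s + 5).
Hence p(s) = (s + 1) (s + 5), with roots -5, -1.
The eigenvalues -5, -1 are distinct and real, so A is diagonalisable and x(t) = e^{At} x(0) = V diag(e^{λ_i t}) V^{-1} x(0), where the columns of V are the eigenvectors.
λ = -5: A - (-5)I = [[4, -4], [0, 0]]. Row 1 gives 4·v1 + (-4)·v2 = 0, so take v_1 = [1, 1]^T.
λ = -1: A - (-1)I = [[0, -4], [0, -4]]. Row 1 gives 0·v1 + (-4)·v2 = 0, so take v_2 = [-1, 0]^T.
V = [v_1 v_2] = [[1, -1], [1, 0]] has det V = 1, so V^{-1} = adj(V)/det V = [[0, 1], [-1, 1]].
Modal coordinates z(0) = V^{-1} x(0): 0·1 + 1·(-3) = -3; (-1)·1 + 1·(-3) = -4; so z(0) = [-3, -4]^T.
x_2(t) = Σ_i (v_i)_2 · z_i(0) · e^{λ_i t} (row 2 of V times the modal terms).
x_2(1.2) = 1·(-3)·e^{-5·1.2} + 0·(-4)·e^{-1·1.2} = (-3)·0.002479 + 0·0.301194 = -0.0074.

-0.0074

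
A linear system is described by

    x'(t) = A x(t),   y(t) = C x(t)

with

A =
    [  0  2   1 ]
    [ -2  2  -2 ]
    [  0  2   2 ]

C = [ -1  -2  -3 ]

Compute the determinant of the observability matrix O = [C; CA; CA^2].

CA = [[4, -12, -3]]
CA^2 = [[24, -22, 22]]
Observability matrix O = [C; CA; CA^2] = [[-1, -2, -3], [4, -12, -3], [24, -22, 22]]
Expanding along the first row, det(O) = (-1)·((-12)·22 - (-3)·(-22)) - (-2)·(4·22 - (-3)·24) + (-3)·(4·(-22) - (-12)·24) = (-1)·(-330) - (-2)·160 + (-3)·200 = 50
Since det(O) ≠ 0, rank(O) = 3 and the system is completely observable.

50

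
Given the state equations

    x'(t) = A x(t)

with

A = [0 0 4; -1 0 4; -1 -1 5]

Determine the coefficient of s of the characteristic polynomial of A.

Expand det(sI - A) for the 3×3 matrix.
p(s) = s^3 - 5s^2 + 8s - 4.
(Check: constant term = det(-A) = (-1)^3 det A = -4; coefficient of s^2 = -tr A = -5.)
The coefficient of s is 8.

8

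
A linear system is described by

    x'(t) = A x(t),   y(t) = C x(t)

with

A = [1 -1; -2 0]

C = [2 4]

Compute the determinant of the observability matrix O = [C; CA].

CA = [[-6, -2]]
Observability matrix O = [C; CA] = [[2, 4], [-6, -2]]
det(O) = 2·(-2) - 4·(-6) = -4 - (-24) = 20
Since det(O) ≠ 0, rank(O) = 2 and the system is completely observable.

20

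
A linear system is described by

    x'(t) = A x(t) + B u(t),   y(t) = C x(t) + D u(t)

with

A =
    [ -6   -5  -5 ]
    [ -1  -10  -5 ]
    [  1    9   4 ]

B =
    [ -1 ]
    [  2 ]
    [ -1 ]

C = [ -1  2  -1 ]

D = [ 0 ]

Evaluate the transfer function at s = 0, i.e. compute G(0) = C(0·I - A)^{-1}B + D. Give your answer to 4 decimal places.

-1.2000

G(0) = C(-A)^{-1}B + D = -C A^{-1} B + D.
det A = -30, so A^{-1} = (1/-30)·adj(A) = [[-1/6, 5/6, 5/6], [1/30, 19/30, 5/6], [-1/30, -49/30, -11/6]]
A^{-1} B = [1, 2/5, -7/5]^T
C A^{-1} B = 6/5
G(0) = D - C A^{-1} B = 0 - (6/5) = -6/5 ≈ -1.2000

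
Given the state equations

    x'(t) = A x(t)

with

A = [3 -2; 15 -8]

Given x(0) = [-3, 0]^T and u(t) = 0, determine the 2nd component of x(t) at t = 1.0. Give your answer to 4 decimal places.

det(sI - A) = s^2 - (tr A)s + det A, with tr A = 3 + (-8) = -5 and det A = 3·(-8) - (-2)·15 = -24 - (-30) = 6.
So p(s) = det(sI - A) = s^2 + 5s + 6.
Factor s^2 + 5s + 6: two numbers with sum -5 and product 6 are -2 and -3, so s^2 + 5s + 6 = (s + 2)(s + 3).
Hence p(s) = (s + 2) (s + 3), with roots -3, -2.
The eigenvalues -3, -2 are distinct and real, so A is diagonalisable and x(t) = e^{At} x(0) = V diag(e^{λ_i t}) V^{-1} x(0), where the columns of V are the eigenvectors.
λ = -3: A - (-3)I = [[6, -2], [15, -5]]. Row 1 gives 6·v1 + (-2)·v2 = 0, so take v_1 = [1, 3]^T.
λ = -2: A - (-2)I = [[5, -2], [15, -6]]. Row 1 gives 5·v1 + (-2)·v2 = 0, so take v_2 = [2, 5]^T.
V = [v_1 v_2] = [[1, 2], [3, 5]] has det V = -1, so V^{-1} = adj(V)/det V = [[-5, 2], [3, -1]].
Modal coordinates z(0) = V^{-1} x(0): (-5)·(-3) + 2·0 = 15; 3·(-3) + (-1)·0 = -9; so z(0) = [15, -9]^T.
x_2(t) = Σ_i (v_i)_2 · z_i(0) · e^{λ_i t} (row 2 of V times the modal terms).
x_2(1.0) = 3·15·e^{-3·1.0} + 5·(-9)·e^{-2·1.0} = 45·0.049787 + (-45)·0.135335 = -3.8497.

-3.8497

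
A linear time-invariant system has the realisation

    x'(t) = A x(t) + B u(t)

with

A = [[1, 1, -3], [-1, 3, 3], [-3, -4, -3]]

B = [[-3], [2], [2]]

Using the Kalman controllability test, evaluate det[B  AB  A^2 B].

-1249

AB = [[-7], [15], [-5]]
A^2B = [[23], [37], [-24]]
Controllability matrix C = [B  AB  A^2B] = [[-3, -7, 23], [2, 15, 37], [2, -5, -24]]
Expanding along the first row, det(C) = (-3)·(15·(-24) - 37·(-5)) - (-7)·(2·(-24) - 37·2) + 23·(2·(-5) - 15·2) = (-3)·(-175) - (-7)·(-122) + 23·(-40) = -1249
Since det(C) ≠ 0, rank(C) = 3 and the system is completely controllable.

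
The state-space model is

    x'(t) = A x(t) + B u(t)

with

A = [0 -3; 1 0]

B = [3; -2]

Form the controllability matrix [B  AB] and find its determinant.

AB = [[6], [3]]
Controllability matrix C = [B  AB] = [[3, 6], [-2, 3]]
det(C) = 3·3 - 6·(-2) = 9 - (-12) = 21
Since det(C) ≠ 0, rank(C) = 2 and the system is completely controllable.

21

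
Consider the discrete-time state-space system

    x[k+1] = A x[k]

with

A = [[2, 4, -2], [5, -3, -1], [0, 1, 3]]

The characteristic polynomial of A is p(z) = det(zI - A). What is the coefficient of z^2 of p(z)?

Expand det(zI - A) for the 3×3 matrix.
p(z) = z^3 - 2z^2 - 28z + 86.
(Check: constant term = det(-A) = (-1)^3 det A = 86; coefficient of z^2 = -tr A = -2.)
The coefficient of z^2 is -2.

-2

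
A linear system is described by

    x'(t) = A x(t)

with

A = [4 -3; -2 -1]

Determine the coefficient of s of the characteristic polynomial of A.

-3

For a 2×2 matrix, det(sI - A) = s^2 - (tr A)s + det A.
tr A = 3, det A = -10.
So p(s) = s^2 - 3s - 10.
The coefficient of s is -3.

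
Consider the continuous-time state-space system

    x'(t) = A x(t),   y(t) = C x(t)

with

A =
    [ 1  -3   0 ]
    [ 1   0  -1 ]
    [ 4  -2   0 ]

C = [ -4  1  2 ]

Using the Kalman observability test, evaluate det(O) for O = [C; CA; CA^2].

65

CA = [[5, 8, -1]]
CA^2 = [[9, -13, -8]]
Observability matrix O = [C; CA; CA^2] = [[-4, 1, 2], [5, 8, -1], [9, -13, -8]]
Expanding along the first row, det(O) = (-4)·(8·(-8) - (-1)·(-13)) - 1·(5·(-8) - (-1)·9) + 2·(5·(-13) - 8·9) = (-4)·(-77) - 1·(-31) + 2·(-137) = 65
Since det(O) ≠ 0, rank(O) = 3 and the system is completely observable.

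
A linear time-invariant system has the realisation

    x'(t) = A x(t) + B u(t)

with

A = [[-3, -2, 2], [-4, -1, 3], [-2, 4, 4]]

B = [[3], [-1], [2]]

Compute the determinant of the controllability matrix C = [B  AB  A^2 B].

576

AB = [[-3], [-5], [-2]]
A^2B = [[15], [11], [-22]]
Controllability matrix C = [B  AB  A^2B] = [[3, -3, 15], [-1, -5, 11], [2, -2, -22]]
Expanding along the first row, det(C) = 3·((-5)·(-22) - 11·(-2)) - (-3)·((-1)·(-22) - 11·2) + 15·((-1)·(-2) - (-5)·2) = 3·132 - (-3)·0 + 15·12 = 576
Since det(C) ≠ 0, rank(C) = 3 and the system is completely controllable.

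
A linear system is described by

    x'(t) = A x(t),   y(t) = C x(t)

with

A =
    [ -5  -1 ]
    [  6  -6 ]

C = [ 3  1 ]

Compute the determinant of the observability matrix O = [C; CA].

CA = [[-9, -9]]
Observability matrix O = [C; CA] = [[3, 1], [-9, -9]]
det(O) = 3·(-9) - 1·(-9) = -27 - (-9) = -18
Since det(O) ≠ 0, rank(O) = 2 and the system is completely observable.

-18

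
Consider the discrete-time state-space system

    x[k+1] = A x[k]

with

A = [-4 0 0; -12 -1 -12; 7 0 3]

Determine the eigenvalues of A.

det(zI - A) = z^3 - (tr A)z^2 + (M11 + M22 + M33)z - det A, where Mii is the 2×2 principal minor of A obtained by deleting row i and column i.
tr A = (-4) + (-1) + 3 = -2; M11 = (-1)·3 - (-12)·0 = -3 - 0 = -3; M22 = (-4)·3 - 0·7 = -12 - 0 = -12; M33 = (-4)·(-1) - 0·(-12) = 4 - 0 = 4; sum of minors = -11.
det A = (-4)·((-1)·3 - (-12)·0) - 0·((-12)·3 - (-12)·7) + 0·((-12)·0 - (-1)·7) = (-4)·(-3) - 0·48 + 0·7 = 12.
So p(z) = det(zI - A) = z^3 + 2z^2 - 11z - 12.
Rational-root test: any integer root divides -12. Testing small divisors, z = -1 works: p(-1) = -1 + 2 + 11 + (-12) = 0, so (z + 1) is a factor.
Dividing, p(z) = (z + 1)(z^2 + z - 12).
Factor z^2 + z - 12: two numbers with sum -1 and product -12 are 3 and -4, so z^2 + z - 12 = (z - 3)(z + 4).
Hence p(z) = (z - 3) (z + 1) (z + 4), with roots -4, -1, 3.

-4, -1, 3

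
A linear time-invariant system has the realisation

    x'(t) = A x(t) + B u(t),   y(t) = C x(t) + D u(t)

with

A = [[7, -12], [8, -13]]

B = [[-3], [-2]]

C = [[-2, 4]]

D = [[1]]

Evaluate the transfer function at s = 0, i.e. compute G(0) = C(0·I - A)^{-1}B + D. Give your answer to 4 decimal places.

-1.0000

G(0) = C(-A)^{-1}B + D = -C A^{-1} B + D.
det A = 5, so A^{-1} = (1/5)·adj(A) = [[-13/5, 12/5], [-8/5, 7/5]]
A^{-1} B = [3, 2]^T
C A^{-1} B = 2
G(0) = D - C A^{-1} B = 1 - (2) = -1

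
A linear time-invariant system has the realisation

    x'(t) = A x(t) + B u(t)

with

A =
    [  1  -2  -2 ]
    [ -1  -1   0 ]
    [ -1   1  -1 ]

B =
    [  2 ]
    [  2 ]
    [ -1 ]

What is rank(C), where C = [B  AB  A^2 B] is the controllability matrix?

3

AB = [[0], [-4], [1]]
A^2B = [[6], [4], [-5]]
Controllability matrix C = [B  AB  A^2B] = [[2, 0, 6], [2, -4, 4], [-1, 1, -5]]
det(C) = 2·((-4)·(-5) - 4·1) - 0·(2·(-5) - 4·(-1)) + 6·(2·1 - (-4)·(-1)) = 2·16 - 0·(-6) + 6·(-2) = 20 ≠ 0, so rank(C) = 3.
rank(C) = 3 = n, so the pair (A, B) is completely controllable.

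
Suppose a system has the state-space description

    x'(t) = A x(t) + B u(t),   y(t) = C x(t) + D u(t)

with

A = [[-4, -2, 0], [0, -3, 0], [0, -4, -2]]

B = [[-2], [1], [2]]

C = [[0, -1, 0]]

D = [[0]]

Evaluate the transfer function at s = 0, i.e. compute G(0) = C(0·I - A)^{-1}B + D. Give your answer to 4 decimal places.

G(0) = C(-A)^{-1}B + D = -C A^{-1} B + D.
det A = -24, so A^{-1} = (1/-24)·adj(A) = [[-1/4, 1/6, 0], [0, -1/3, 0], [0, 2/3, -1/2]]
A^{-1} B = [2/3, -1/3, -1/3]^T
C A^{-1} B = 1/3
G(0) = D - C A^{-1} B = 0 - (1/3) = -1/3 ≈ -0.3333

-0.3333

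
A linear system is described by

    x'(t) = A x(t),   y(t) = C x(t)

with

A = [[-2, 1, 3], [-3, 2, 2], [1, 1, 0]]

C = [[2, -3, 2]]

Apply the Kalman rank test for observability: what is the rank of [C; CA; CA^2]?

3

CA = [[7, -2, 0]]
CA^2 = [[-8, 3, 17]]
Observability matrix O = [C; CA; CA^2] = [[2, -3, 2], [7, -2, 0], [-8, 3, 17]]
det(O) = 2·((-2)·17 - 0·3) - (-3)·(7·17 - 0·(-8)) + 2·(7·3 - (-2)·(-8)) = 2·(-34) - (-3)·119 + 2·5 = 299 ≠ 0, so rank(O) = 3.
rank(O) = 3 = n, so the pair (A, C) is completely observable.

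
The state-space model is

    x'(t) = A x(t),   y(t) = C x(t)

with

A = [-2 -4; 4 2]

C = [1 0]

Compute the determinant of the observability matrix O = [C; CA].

CA = [[-2, -4]]
Observability matrix O = [C; CA] = [[1, 0], [-2, -4]]
det(O) = 1·(-4) - 0·(-2) = -4 - 0 = -4
Since det(O) ≠ 0, rank(O) = 2 and the system is completely observable.

-4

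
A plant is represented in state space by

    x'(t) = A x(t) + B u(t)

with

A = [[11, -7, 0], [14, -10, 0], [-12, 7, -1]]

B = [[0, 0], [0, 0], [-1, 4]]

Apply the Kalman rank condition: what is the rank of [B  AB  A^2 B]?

1

AB = [[0, 0], [0, 0], [1, -4]]
A^2B = [[0, 0], [0, 0], [-1, 4]]
Controllability matrix C = [B  AB  A^2B] = [[0, 0, 0, 0, 0, 0], [0, 0, 0, 0, 0, 0], [-1, 4, 1, -4, -1, 4]]
Every column of C is a scalar multiple of column 1 = [0, 0, -1] (multipliers 1, -4, -1, 4, 1, -4), so the columns span a one-dimensional space.
C ≠ 0, hence rank(C) = 1.
rank(C) = 1 < n = 3, so the pair (A, B) is not completely controllable.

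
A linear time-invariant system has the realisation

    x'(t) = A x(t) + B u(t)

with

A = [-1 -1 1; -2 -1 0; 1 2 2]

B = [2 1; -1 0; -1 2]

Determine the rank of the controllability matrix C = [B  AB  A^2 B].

3

AB = [[-2, 1], [-3, -2], [-2, 5]]
A^2B = [[3, 6], [7, 0], [-12, 7]]
Controllability matrix C = [B  AB  A^2B] = [[2, 1, -2, 1, 3, 6], [-1, 0, -3, -2, 7, 0], [-1, 2, -2, 5, -12, 7]]
Take the 3×3 submatrix of C formed by columns 1, 2, 3: [[2, 1, -2], [-1, 0, -3], [-1, 2, -2]]. Its determinant is 2·(0·(-2) - (-3)·2) - 1·((-1)·(-2) - (-3)·(-1)) + (-2)·((-1)·2 - 0·(-1)) = 2·6 - 1·(-1) + (-2)·(-2) = 17 ≠ 0.
So rank(C) ≥ 3; since C has 3 rows, rank(C) = 3.
rank(C) = 3 = n, so the pair (A, B) is completely controllable.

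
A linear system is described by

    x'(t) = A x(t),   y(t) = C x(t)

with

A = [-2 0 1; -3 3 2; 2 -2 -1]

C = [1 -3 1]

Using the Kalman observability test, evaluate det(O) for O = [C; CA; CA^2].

-340

CA = [[9, -11, -6]]
CA^2 = [[3, -21, -7]]
Observability matrix O = [C; CA; CA^2] = [[1, -3, 1], [9, -11, -6], [3, -21, -7]]
Expanding along the first row, det(O) = 1·((-11)·(-7) - (-6)·(-21)) - (-3)·(9·(-7) - (-6)·3) + 1·(9·(-21) - (-11)·3) = 1·(-49) - (-3)·(-45) + 1·(-156) = -340
Since det(O) ≠ 0, rank(O) = 3 and the system is completely observable.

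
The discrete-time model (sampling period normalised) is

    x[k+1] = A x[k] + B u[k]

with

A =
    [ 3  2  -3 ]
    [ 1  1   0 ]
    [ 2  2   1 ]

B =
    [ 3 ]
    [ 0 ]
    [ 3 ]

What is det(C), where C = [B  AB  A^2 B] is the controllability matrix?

AB = [[0], [3], [9]]
A^2B = [[-21], [3], [15]]
Controllability matrix C = [B  AB  A^2B] = [[3, 0, -21], [0, 3, 3], [3, 9, 15]]
Expanding along the first row, det(C) = 3·(3·15 - 3·9) - 0·(0·15 - 3·3) + (-21)·(0·9 - 3·3) = 3·18 - 0·(-9) + (-21)·(-9) = 243
Since det(C) ≠ 0, rank(C) = 3 and the system is completely controllable.

243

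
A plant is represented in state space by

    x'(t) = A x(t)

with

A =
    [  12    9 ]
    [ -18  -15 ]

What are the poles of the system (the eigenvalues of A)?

det(sI - A) = s^2 - (tr A)s + det A, with tr A = 12 + (-15) = -3 and det A = 12·(-15) - 9·(-18) = -180 - (-162) = -18.
So p(s) = det(sI - A) = s^2 + 3s - 18.
Factor s^2 + 3s - 18: two numbers with sum -3 and product -18 are 3 and -6, so s^2 + 3s - 18 = (s - 3)(s + 6).
Hence p(s) = (s - 3) (s + 6), with roots -6, 3.
At least one eigenvalue has non-negative real part, so the system is not asymptotically stable.

-6, 3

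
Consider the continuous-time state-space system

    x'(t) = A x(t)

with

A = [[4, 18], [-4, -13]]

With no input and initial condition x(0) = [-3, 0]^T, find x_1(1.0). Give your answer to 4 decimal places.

-0.3328

det(sI - A) = s^2 - (tr A)s + det A, with tr A = 4 + (-13) = -9 and det A = 4·(-13) - 18·(-4) = -52 - (-72) = 20.
So p(s) = det(sI - A) = s^2 + 9s + 20.
Factor s^2 + 9s + 20: two numbers with sum -9 and product 20 are -4 and -5, so s^2 + 9s + 20 = (s + 4)(s + 5).
Hence p(s) = (s + 4) (s + 5), with roots -5, -4.
The eigenvalues -5, -4 are distinct and real, so A is diagonalisable and x(t) = e^{At} x(0) = V diag(e^{λ_i t}) V^{-1} x(0), where the columns of V are the eigenvectors.
λ = -5: A - (-5)I = [[9, 18], [-4, -8]]. Row 1 gives 9·v1 + 18·v2 = 0, so take v_1 = [-2, 1]^T.
λ = -4: A - (-4)I = [[8, 18], [-4, -9]]. Row 1 gives 8·v1 + 18·v2 = 0, so take v_2 = [9, -4]^T.
V = [v_1 v_2] = [[-2, 9], [1, -4]] has det V = -1, so V^{-1} = adj(V)/det V = [[4, 9], [1, 2]].
Modal coordinates z(0) = V^{-1} x(0): 4·(-3) + 9·0 = -12; 1·(-3) + 2·0 = -3; so z(0) = [-12, -3]^T.
x_1(t) = Σ_i (v_i)_1 · z_i(0) · e^{λ_i t} (row 1 of V times the modal terms).
x_1(1.0) = (-2)·(-12)·e^{-5·1.0} + 9·(-3)·e^{-4·1.0} = 24·0.006738 + (-27)·0.018316 = -0.3328.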